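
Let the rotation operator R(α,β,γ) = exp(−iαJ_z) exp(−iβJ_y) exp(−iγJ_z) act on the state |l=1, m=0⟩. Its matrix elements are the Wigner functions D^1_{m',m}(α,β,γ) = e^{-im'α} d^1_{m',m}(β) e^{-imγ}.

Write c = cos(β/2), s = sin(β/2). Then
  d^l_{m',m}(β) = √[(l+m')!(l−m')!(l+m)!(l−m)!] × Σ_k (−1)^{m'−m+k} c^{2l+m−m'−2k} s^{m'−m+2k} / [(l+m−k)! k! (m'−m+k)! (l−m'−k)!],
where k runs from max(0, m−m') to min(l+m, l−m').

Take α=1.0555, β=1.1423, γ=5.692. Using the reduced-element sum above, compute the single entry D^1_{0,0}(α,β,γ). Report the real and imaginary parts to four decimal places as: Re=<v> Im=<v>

Re=0.4155 Im=0.0000

Split into d^1_{0,0}(β=1.1423) × two z-phases.
Half-angle: c=0.841280, s=0.540600. N=√(1·1·1·1)=1.000000
Admissible k: 0..1 (factorial args all ≥0)
  k=0: (−1)^0·1.0000/(1)·0.8413^2·0.5406^0 = +0.707752
  k=1: (−1)^1·1.0000/(1)·0.8413^0·0.5406^2 = -0.292248
d^1_{0,0}(1.1423) = +0.707752 -0.292248 = +0.415504
Attach z-rotation phases: D = e^{-i(0)(1.0555)}·(+0.415504)·e^{-i(0)(5.692)} = +0.415504+0.000000i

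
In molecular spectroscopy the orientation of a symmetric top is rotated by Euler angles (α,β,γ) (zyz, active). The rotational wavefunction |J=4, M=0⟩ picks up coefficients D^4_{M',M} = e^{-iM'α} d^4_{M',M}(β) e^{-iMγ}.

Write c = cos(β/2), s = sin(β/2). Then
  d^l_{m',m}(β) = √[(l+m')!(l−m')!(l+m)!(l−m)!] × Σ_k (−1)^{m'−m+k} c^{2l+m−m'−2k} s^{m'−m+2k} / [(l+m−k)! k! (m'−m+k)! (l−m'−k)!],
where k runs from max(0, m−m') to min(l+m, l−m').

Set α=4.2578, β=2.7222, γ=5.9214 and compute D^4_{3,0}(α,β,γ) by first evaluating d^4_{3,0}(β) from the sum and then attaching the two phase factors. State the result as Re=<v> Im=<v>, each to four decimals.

First d^4_{3,0}(β=2.7222), then the phase factors e^{-i(3)α} and e^{-i(0)γ}:
With c≡cos(β/2)=0.208163 and s≡sin(β/2)=0.978094, N=[5040·1·24·24]^{1/2}=1703.830978
Admissible k: 0..1 (factorial args all ≥0)
  k=0: (−1)^3·1703.8310/(144)·0.2082^5·0.9781^3 = -0.004327
  k=1: (−1)^4·1703.8310/(144)·0.2082^3·0.9781^5 = +0.095538
d^4_{3,0}(2.7222) = -0.004327 +0.095538 = +0.091211
D = (+0.978646-0.205554i)·(+0.091211)·(+1.000000+0.000000i) = +0.089263-0.018749i

Re=0.0893 Im=-0.0187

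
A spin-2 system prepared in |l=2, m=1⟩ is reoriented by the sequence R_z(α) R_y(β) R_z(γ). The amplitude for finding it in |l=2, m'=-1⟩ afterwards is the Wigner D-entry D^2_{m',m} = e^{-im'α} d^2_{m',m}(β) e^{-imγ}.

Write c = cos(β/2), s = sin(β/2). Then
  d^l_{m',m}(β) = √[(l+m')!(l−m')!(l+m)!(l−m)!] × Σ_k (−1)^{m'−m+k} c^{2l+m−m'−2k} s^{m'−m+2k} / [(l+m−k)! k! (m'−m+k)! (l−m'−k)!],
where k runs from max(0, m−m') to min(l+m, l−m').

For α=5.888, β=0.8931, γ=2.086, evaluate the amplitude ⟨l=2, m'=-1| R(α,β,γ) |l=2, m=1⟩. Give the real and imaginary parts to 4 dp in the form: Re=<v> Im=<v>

Split into d^2_{-1,1}(β=0.8931) × two z-phases.
c=cos(0.8931/2)=0.901942, s=sin(0.8931/2)=0.431856; N=√[1·6·6·1]=6.000000
The bounds max(0,m−m')=2 and min(l+m,l−m')=3 give 2 terms
  k=2: (−1)^0·6.0000/(2)·0.9019^2·0.4319^2 = +0.455153
  k=3: (−1)^1·6.0000/(6)·0.9019^0·0.4319^4 = -0.034782
d^2_{-1,1}(0.8931) = +0.455153 -0.034782 = +0.420371
Attach z-rotation phases: D = e^{-i(-1)(5.888)}·(+0.420371)·e^{-i(1)(2.086)} = -0.331985-0.257872i

Re=-0.3320 Im=-0.2579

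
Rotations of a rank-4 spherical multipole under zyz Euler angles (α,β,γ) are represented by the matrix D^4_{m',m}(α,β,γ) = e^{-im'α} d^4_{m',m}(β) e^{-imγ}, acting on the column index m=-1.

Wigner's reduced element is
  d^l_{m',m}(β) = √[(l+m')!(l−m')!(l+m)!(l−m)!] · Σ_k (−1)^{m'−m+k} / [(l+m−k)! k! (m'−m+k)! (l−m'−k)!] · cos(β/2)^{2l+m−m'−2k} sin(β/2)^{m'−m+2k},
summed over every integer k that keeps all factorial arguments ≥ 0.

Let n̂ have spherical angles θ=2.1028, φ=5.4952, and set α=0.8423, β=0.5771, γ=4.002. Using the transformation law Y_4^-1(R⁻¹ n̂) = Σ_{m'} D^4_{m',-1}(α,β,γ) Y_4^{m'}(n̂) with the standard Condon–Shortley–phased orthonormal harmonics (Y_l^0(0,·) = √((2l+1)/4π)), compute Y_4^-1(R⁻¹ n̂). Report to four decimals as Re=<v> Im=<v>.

Re=0.1674 Im=-0.2473

Need the full column D^4_{m',-1} for m'=−4..4 at α=0.8423, β=0.5771, γ=4.002.
cos(β/2)=0.958657, sin(β/2)=0.284562
d^4_{-4,-1}: single k=3 term ⇒ +0.139619;  D = +0.064817+0.123661i
d^4_{-3,-1}: k∈[2..3] ⇒ +0.498892 -0.073263 = +0.425629;  D = +0.412845+0.103534i
d^4_{-2,-1}: k∈[1..3] ⇒ +0.898376 -0.395782 +0.023248 = +0.525842;  D = +0.435008-0.295429i
d^4_{-1,-1}: k∈[0..3] ⇒ +0.713358 -0.942817 +0.166144 -0.004880 = -0.068194;  D = -0.008969+0.067601i
d^4_{0,-1}: k∈[0..3] ⇒ -0.946972 +0.500630 -0.044111 +0.000648 = -0.489805;  D = +0.319416+0.371325i
d^4_{1,-1}: k∈[0..3] ⇒ +0.628545 -0.166144 +0.007320 -0.000043 = +0.469677;  D = -0.469600-0.008504i
d^4_{2,-1}: k∈[0..2] ⇒ -0.263855 +0.034873 -0.000615 = -0.229597;  D = +0.155931-0.168524i
d^4_{3,-1}: k∈[0..1] ⇒ +0.073263 -0.003873 = +0.069390;  D = +0.006630+0.069072i
d^4_{4,-1}: single k=0 term ⇒ -0.012302;  D = -0.009920-0.007275i
Y_4^{m'}(θ=2.1028,φ=5.4952) and Σ D·Y over m':
  (+0.0648+0.1237i)·(-0.2441-0.0025i)  (+0.4128+0.1035i)·(+0.2896-0.2851i)  (+0.4350-0.2954i)·(-0.0010+0.1991i)  (-0.0090+0.0676i)·(+0.1749+0.1758i)  (+0.3194+0.3713i)·(-0.2541+0.0000i)  (-0.4696-0.0085i)·(-0.1749+0.1758i)  (+0.1559-0.1685i)·(-0.0010-0.1991i)  (+0.0066+0.0691i)·(-0.2896-0.2851i)  (-0.0099-0.0073i)·(-0.2441+0.0025i)
Y_4^-1(R⁻¹ n̂) = +0.167418-0.247349i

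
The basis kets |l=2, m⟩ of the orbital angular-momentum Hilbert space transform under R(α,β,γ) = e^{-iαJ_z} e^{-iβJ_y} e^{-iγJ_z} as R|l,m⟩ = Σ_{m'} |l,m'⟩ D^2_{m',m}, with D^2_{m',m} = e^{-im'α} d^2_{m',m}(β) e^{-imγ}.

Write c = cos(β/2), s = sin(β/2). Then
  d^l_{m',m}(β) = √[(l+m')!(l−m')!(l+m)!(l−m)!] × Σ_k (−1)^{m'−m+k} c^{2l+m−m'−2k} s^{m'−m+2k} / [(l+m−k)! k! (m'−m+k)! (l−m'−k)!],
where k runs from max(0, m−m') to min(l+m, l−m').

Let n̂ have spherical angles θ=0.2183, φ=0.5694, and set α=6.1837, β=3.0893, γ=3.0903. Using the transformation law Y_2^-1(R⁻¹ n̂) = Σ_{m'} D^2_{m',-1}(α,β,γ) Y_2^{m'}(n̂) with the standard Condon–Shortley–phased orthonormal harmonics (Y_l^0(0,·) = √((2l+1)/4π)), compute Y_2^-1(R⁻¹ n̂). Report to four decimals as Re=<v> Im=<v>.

Need the full column D^2_{m',-1} for m'=−2..2 at α=6.1837, β=3.0893, γ=3.0903.
cos(β/2)=0.026143, sin(β/2)=0.999658
d^2_{-2,-1}: single k=1 term ⇒ +0.000036;  D = -0.000035+0.000009i
d^2_{-1,-1}: k∈[0..1] ⇒ +0.000000 -0.002049 = -0.002049;  D = +0.002025-0.000308i
d^2_{0,-1}: k∈[0..1] ⇒ -0.000044 +0.063972 = +0.063928;  D = -0.063844+0.003278i
d^2_{1,-1}: k∈[0..1] ⇒ +0.002049 -0.998634 = -0.996584;  D = +0.995427+0.048009i
d^2_{2,-1}: single k=0 term ⇒ -0.052233;  D = +0.051665+0.007686i
Y_2^{m'}(θ=0.2183,φ=0.5694) and Σ D·Y over m':
  (-0.0000+0.0000i)·(+0.0076-0.0165i)  (+0.0020-0.0003i)·(+0.1376-0.0881i)  (-0.0638+0.0033i)·(+0.5864+0.0000i)  (+0.9954+0.0480i)·(-0.1376-0.0881i)  (+0.0517+0.0077i)·(+0.0076+0.0165i)
Y_2^-1(R⁻¹ n̂) = -0.169634-0.091653i

Re=-0.1696 Im=-0.0917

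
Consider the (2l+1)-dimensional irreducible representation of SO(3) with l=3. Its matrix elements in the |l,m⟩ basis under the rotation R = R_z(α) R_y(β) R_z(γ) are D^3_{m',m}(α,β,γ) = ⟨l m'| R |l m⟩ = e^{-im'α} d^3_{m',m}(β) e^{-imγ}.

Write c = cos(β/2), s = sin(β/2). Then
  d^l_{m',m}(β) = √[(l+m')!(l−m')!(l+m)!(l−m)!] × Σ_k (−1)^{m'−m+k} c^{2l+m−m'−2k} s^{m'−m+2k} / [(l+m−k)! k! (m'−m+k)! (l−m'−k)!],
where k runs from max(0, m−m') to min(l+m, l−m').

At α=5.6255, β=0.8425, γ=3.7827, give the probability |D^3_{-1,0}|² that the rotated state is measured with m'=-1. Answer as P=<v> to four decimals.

Split into d^3_{-1,0}(β=0.8425) × two z-phases.
c=cos(0.8425/2)=0.912579, s=sin(0.8425/2)=0.408901; N=√[2·24·6·6]=41.569219
k∈{1,2,3} keeps every argument non-negative
  k=1: (−1)^0·41.5692/(12)·0.9126^5·0.4089^1 = +0.896521
  k=2: (−1)^1·41.5692/(4)·0.9126^3·0.4089^3 = -0.539981
  k=3: (−1)^2·41.5692/(12)·0.9126^1·0.4089^5 = +0.036137
d^3_{-1,0}(0.8425) = +0.896521 -0.539981 +0.036137 = +0.392677
|D^3_{-1,0}|² = |d^3_{-1,0}(β)|² = (+0.392677)² = 0.154195 (the z-rotation phases have unit modulus)

P=0.1542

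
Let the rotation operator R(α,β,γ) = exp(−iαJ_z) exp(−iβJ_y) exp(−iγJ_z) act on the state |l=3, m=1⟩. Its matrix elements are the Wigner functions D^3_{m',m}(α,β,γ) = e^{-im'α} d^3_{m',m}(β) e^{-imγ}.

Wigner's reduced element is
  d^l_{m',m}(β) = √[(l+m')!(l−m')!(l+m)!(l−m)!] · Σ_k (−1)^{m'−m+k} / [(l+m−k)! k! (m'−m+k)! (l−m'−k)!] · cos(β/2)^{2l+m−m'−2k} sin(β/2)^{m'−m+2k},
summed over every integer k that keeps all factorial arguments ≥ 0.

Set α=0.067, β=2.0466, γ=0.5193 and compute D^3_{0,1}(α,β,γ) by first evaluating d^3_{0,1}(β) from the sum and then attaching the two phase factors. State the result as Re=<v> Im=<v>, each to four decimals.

Split into d^3_{0,1}(β=2.0466) × two z-phases.
With c≡cos(β/2)=0.520551 and s≡sin(β/2)=0.853830, N=[6·6·24·2]^{1/2}=41.569219
k∈{1,2,3} keeps every argument non-negative
  k=1: (−1)^0·41.5692/(12)·0.5206^5·0.8538^1 = +0.113052
  k=2: (−1)^1·41.5692/(4)·0.5206^3·0.8538^3 = -0.912467
  k=3: (−1)^2·41.5692/(12)·0.5206^1·0.8538^5 = +0.818300
d^3_{0,1}(2.0466) = +0.113052 -0.912467 +0.818300 = +0.018885
Phases: e^{-i·(0)·0.067}=+1.000000+0.000000i, e^{-i·(1)·0.5193}=+0.868167-0.496273i ⇒ D=+0.016395-0.009372i

Re=0.0164 Im=-0.0094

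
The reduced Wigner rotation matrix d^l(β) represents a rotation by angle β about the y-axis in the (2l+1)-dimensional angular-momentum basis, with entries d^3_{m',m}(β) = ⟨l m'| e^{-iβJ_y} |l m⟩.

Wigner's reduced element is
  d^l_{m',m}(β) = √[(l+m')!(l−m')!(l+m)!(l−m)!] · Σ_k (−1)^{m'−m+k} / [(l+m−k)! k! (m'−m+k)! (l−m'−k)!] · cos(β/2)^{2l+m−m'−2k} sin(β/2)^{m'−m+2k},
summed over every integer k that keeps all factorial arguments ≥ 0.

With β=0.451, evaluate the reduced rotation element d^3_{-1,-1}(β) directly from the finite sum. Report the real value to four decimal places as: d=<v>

d^3_{-1,-1}(β=0.451) via Wigner's sum:
c=cos(0.451/2)=0.974682, s=sin(0.451/2)=0.223594; N=√[2·24·2·24]=48.000000
k∈{0,1,2} keeps every argument non-negative
  k=0: (−1)^0·48.0000/(48)·0.9747^6·0.2236^0 = +0.857391
  k=1: (−1)^1·48.0000/(6)·0.9747^4·0.2236^2 = -0.360962
  k=2: (−1)^2·48.0000/(8)·0.9747^2·0.2236^4 = +0.014247
d^3_{-1,-1}(0.451) = +0.857391 -0.360962 +0.014247 = +0.510675

d=0.5107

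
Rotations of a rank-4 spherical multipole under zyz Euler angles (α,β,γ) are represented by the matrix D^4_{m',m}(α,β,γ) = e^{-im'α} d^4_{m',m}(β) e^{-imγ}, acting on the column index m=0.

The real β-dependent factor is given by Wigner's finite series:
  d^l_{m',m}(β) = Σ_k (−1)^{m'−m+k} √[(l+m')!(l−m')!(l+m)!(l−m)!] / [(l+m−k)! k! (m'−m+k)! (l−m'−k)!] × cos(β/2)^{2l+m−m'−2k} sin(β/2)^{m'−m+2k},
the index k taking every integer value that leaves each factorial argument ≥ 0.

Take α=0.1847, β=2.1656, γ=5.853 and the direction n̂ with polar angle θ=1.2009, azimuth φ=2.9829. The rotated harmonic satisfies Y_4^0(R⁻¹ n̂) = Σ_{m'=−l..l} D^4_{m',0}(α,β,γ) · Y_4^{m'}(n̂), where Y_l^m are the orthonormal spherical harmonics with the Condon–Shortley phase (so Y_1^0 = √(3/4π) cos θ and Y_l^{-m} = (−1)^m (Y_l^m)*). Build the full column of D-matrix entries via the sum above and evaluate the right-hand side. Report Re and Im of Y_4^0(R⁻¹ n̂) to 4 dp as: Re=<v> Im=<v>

Need the full column D^4_{m',0} for m'=−4..4 at α=0.1847, β=2.1656, γ=5.853.
cos(β/2)=0.468857, sin(β/2)=0.883274
d^4_{-4,0}: single k=4 term ⇒ +0.246089;  D = +0.181928+0.165717i
d^4_{-3,0}: k∈[3..4] ⇒ +0.184736 -0.655636 = -0.470899;  D = -0.400441-0.247777i
d^4_{-2,0}: k∈[2..4] ⇒ +0.078624 -0.744104 +0.990319 = +0.324839;  D = +0.302926+0.117285i
d^4_{-1,0}: k∈[1..4] ⇒ +0.019674 -0.418943 +1.486842 -0.879476 = +0.208098;  D = +0.204559+0.038218i
d^4_{0,0}: k∈[0..4] ⇒ +0.002335 -0.132603 +1.058879 -1.670220 +0.370479 = -0.371130;  D = -0.371130+0.000000i
d^4_{1,0}: k∈[0..3] ⇒ -0.019674 +0.418943 -1.486842 +0.879476 = -0.208098;  D = -0.204559+0.038218i
d^4_{2,0}: k∈[0..2] ⇒ +0.078624 -0.744104 +0.990319 = +0.324839;  D = +0.302926-0.117285i
d^4_{3,0}: k∈[0..1] ⇒ -0.184736 +0.655636 = +0.470899;  D = +0.400441-0.247777i
d^4_{4,0}: single k=0 term ⇒ +0.246089;  D = +0.181928-0.165717i
Y_4^{m'}(θ=1.2009,φ=2.9829) and Σ D·Y over m':
  (+0.1819+0.1657i)·(+0.2693+0.1983i)  (-0.4004-0.2478i)·(-0.3260-0.1681i)  (+0.3029+0.1173i)·(-0.0235-0.0077i)  (+0.2046+0.0382i)·(+0.3283+0.0525i)  (-0.3711+0.0000i)·(-0.0342+0.0000i)  (-0.2046+0.0382i)·(-0.3283+0.0525i)  (+0.3029-0.1173i)·(-0.0235+0.0077i)  (+0.4004-0.2478i)·(+0.3260-0.1681i)  (+0.1819-0.1657i)·(+0.2693-0.1983i)
Y_4^0(R⁻¹ n̂) = +0.340574-0.000000i

Re=0.3406 Im=0.0000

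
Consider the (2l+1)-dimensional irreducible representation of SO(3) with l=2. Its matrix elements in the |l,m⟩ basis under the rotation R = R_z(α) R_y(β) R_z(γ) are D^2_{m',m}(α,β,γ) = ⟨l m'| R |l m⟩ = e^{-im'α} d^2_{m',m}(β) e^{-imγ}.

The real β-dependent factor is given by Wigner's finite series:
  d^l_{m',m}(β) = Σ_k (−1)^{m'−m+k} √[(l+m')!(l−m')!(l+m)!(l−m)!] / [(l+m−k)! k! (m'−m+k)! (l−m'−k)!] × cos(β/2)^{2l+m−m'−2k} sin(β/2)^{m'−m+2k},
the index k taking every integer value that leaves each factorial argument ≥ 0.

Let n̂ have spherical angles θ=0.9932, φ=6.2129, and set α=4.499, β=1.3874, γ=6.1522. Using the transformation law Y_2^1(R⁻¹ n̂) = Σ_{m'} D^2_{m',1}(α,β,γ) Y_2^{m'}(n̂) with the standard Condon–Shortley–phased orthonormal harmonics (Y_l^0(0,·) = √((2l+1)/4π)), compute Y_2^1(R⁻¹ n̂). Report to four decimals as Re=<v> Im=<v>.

Need the full column D^2_{m',1} for m'=−2..2 at α=4.499, β=1.3874, γ=6.1522.
cos(β/2)=0.768886, sin(β/2)=0.639386
d^2_{-2,1}: single k=3 term ⇒ +0.401959;  D = -0.384503+0.117170i
d^2_{-1,1}: k∈[2..3] ⇒ +0.725056 -0.167130 = +0.557926;  D = -0.045923-0.556033i
d^2_{0,1}: k∈[1..2] ⇒ +0.711908 -0.492297 = +0.219611;  D = +0.217730+0.028684i
d^2_{1,1}: k∈[0..1] ⇒ +0.349500 -0.725056 = -0.375556;  D = +0.126791-0.353506i
d^2_{2,1}: single k=0 term ⇒ -0.581271;  D = +0.493174+0.307661i
Y_2^{m'}(θ=0.9932,φ=6.2129) and Σ D·Y over m':
  (-0.3845+0.1172i)·(+0.2684+0.0380i)  (-0.0459-0.5560i)·(+0.3525+0.0248i)  (+0.2177+0.0287i)·(-0.0333+0.0000i)  (+0.1268-0.3535i)·(-0.3525+0.0248i)  (+0.4932+0.3077i)·(+0.2684-0.0380i)
Y_2^1(R⁻¹ n̂) = -0.009157+0.010360i

Re=-0.0092 Im=0.0104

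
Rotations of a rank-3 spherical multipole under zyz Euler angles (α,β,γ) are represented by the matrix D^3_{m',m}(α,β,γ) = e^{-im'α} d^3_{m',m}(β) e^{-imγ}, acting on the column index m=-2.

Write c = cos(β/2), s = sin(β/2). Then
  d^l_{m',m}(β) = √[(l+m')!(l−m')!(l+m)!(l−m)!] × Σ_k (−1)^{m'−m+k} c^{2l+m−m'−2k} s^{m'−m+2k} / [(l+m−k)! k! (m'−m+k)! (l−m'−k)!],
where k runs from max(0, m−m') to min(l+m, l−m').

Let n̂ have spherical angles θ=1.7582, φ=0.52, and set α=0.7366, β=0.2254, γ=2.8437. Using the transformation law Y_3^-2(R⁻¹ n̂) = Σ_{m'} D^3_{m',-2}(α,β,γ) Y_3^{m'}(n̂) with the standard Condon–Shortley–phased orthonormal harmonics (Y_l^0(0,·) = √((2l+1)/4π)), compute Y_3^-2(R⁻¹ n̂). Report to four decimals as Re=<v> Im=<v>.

Need the full column D^3_{m',-2} for m'=−3..3 at α=0.7366, β=0.2254, γ=2.8437.
cos(β/2)=0.993656, sin(β/2)=0.112462
d^3_{-3,-2}: single k=1 term ⇒ +0.266846;  D = -0.011529+0.266597i
d^3_{-2,-2}: k∈[0..1] ⇒ +0.962535 -0.061649 = +0.900887;  D = +0.575794+0.692862i
d^3_{-1,-2}: k∈[0..1] ⇒ -0.344496 +0.008826 = -0.335671;  D = -0.332348-0.047111i
d^3_{0,-2}: k∈[0..1] ⇒ +0.067533 -0.000865 = +0.066668;  D = +0.055181-0.037411i
d^3_{1,-2}: k∈[0..1] ⇒ -0.008826 +0.000057 = -0.008769;  D = -0.002071+0.008521i
d^3_{2,-2}: k∈[0..1] ⇒ +0.000790 -0.000002 = +0.000788;  D = -0.000376-0.000692i
d^3_{3,-2}: single k=0 term ⇒ -0.000044;  D = +0.000041+0.000014i
Y_3^{m'}(θ=1.7582,φ=0.52) and Σ D·Y over m':
  (-0.0115+0.2666i)·(+0.0043-0.3957i)  (+0.5758+0.6929i)·(-0.0930+0.1585i)  (-0.3323-0.0471i)·(-0.2277+0.1304i)  (+0.0552-0.0374i)·(+0.1965+0.0000i)  (-0.0021+0.0085i)·(+0.2277+0.1304i)  (-0.0004-0.0007i)·(-0.0930-0.1585i)  (+0.0000+0.0000i)·(-0.0043-0.3957i)
Y_3^-2(R⁻¹ n̂) = +0.033059-0.005677i

Re=0.0331 Im=-0.0057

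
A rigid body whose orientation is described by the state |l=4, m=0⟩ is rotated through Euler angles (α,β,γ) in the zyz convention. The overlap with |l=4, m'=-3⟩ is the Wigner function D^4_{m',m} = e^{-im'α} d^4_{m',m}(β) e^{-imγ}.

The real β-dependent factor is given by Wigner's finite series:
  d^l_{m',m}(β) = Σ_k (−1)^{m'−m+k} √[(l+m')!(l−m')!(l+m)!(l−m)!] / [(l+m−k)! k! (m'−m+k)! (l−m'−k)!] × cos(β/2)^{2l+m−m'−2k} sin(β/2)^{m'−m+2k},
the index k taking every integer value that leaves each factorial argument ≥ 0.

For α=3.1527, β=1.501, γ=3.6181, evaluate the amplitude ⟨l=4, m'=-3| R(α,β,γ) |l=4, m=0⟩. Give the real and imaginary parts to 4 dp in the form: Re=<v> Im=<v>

Re=-0.1023 Im=-0.0034

First d^4_{-3,0}(β=1.501), then the phase factors e^{-i(-3)α} and e^{-i(0)γ}:
c=cos(1.501/2)=0.731348, s=sin(1.501/2)=0.682005; N=√[1·5040·24·24]=1703.830978
k: max(0,(0)−(-3))=3 … min(4+(0),4−(-3))=4
  k=3: (−1)^0·1703.8310/(144)·0.7313^5·0.6820^3 = +0.785319
  k=4: (−1)^1·1703.8310/(144)·0.7313^3·0.6820^5 = -0.682924
d^4_{-3,0}(1.501) = +0.785319 -0.682924 = +0.102395
Attach z-rotation phases: D = e^{-i(-3)(3.1527)}·(+0.102395)·e^{-i(0)(3.6181)} = -0.102338-0.003411i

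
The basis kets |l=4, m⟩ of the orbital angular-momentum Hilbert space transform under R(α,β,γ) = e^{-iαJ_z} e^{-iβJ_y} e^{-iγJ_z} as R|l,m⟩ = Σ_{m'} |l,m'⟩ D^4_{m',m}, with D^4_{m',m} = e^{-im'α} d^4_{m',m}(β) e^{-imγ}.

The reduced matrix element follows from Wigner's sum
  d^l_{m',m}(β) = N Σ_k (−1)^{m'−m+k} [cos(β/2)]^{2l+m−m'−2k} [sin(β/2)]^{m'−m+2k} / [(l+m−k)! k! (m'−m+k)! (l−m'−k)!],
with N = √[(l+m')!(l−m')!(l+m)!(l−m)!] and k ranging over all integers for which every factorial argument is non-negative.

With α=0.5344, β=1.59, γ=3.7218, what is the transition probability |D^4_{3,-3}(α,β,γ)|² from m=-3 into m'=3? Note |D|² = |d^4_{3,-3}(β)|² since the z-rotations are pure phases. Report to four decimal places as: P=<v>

P=0.1497

D^4_{3,-3}(0.5344,1.59,3.7218) = e^{-i·3·0.5344}·d^4_{3,-3}(1.59)·e^{-i·-3·3.7218}. Compute d first:
c=cos(1.59/2)=0.700285, s=sin(1.59/2)=0.713864; N=√[5040·1·1·5040]=5040.000000
k: max(0,(-3)−(3))=0 … min(4+(-3),4−(3))=1
  k=0: (−1)^6·5040.0000/(720)·0.7003^2·0.7139^6 = +0.454296
  k=1: (−1)^7·5040.0000/(5040)·0.7003^0·0.7139^8 = -0.067441
d^4_{3,-3}(1.59) = +0.454296 -0.067441 = +0.386855
|D^4_{3,-3}|² = |d^4_{3,-3}(β)|² = (+0.386855)² = 0.149657 (the z-rotation phases have unit modulus)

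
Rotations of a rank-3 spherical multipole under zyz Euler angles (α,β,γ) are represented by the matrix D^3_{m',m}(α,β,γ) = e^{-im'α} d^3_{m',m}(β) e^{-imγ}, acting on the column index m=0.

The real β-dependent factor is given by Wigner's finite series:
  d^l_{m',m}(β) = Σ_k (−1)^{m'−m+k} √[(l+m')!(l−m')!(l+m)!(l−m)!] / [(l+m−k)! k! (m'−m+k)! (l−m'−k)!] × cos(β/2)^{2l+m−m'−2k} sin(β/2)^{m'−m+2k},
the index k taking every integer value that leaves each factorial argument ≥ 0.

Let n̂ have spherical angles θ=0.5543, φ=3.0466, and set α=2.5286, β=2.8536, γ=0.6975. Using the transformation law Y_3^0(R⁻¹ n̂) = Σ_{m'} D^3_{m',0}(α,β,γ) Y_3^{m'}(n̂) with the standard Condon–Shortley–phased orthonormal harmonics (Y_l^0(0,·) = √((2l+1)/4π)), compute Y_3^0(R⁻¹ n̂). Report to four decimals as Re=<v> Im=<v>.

Re=0.1666 Im=0.0000

Need the full column D^3_{m',0} for m'=−3..3 at α=2.5286, β=2.8536, γ=0.6975.
cos(β/2)=0.143499, sin(β/2)=0.989650
d^3_{-3,0}: single k=3 term ⇒ +0.012809;  D = +0.003394+0.012351i
d^3_{-2,0}: k∈[2..3] ⇒ +0.002275 -0.108190 = -0.105915;  D = -0.035801+0.099681i
d^3_{-1,0}: k∈[1..3] ⇒ +0.000209 -0.029765 +0.471899 = +0.442343;  D = -0.361805+0.254488i
d^3_{0,0}: k∈[0..3] ⇒ +0.000009 -0.003738 +0.177774 -0.939487 = -0.765442;  D = -0.765442+0.000000i
d^3_{1,0}: k∈[0..2] ⇒ -0.000209 +0.029765 -0.471899 = -0.442343;  D = +0.361805+0.254488i
d^3_{2,0}: k∈[0..1] ⇒ +0.002275 -0.108190 = -0.105915;  D = -0.035801-0.099681i
d^3_{3,0}: single k=0 term ⇒ -0.012809;  D = -0.003394+0.012351i
Y_3^{m'}(θ=0.5543,φ=3.0466) and Σ D·Y over m':
  (+0.0034+0.0124i)·(-0.0584-0.0171i)  (-0.0358+0.0997i)·(+0.2364+0.0455i)  (-0.3618+0.2545i)·(-0.4428-0.0422i)  (-0.7654+0.0000i)·(+0.1951+0.0000i)  (+0.3618+0.2545i)·(+0.4428-0.0422i)  (-0.0358-0.0997i)·(+0.2364-0.0455i)  (-0.0034+0.0124i)·(+0.0584-0.0171i)
Y_3^0(R⁻¹ n̂) = +0.166595+0.000000i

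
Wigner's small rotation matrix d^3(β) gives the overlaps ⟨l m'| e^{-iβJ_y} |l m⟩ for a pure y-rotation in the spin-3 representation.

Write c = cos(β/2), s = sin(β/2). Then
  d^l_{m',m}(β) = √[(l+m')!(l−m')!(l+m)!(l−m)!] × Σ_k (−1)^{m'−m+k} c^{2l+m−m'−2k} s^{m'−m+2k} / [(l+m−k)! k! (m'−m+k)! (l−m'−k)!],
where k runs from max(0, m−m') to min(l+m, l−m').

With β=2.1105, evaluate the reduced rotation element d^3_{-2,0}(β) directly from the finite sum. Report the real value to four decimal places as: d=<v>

d=-0.5178

d^3_{-2,0}(β=2.1105) via Wigner's sum:
With c≡cos(β/2)=0.493010 and s≡sin(β/2)=0.870024, N=[1·120·6·6]^{1/2}=65.726707
k∈{2,3} keeps every argument non-negative
  k=2: (−1)^0·65.7267/(12)·0.4930^4·0.8700^2 = +0.244932
  k=3: (−1)^1·65.7267/(12)·0.4930^2·0.8700^4 = -0.762775
d^3_{-2,0}(2.1105) = +0.244932 -0.762775 = -0.517843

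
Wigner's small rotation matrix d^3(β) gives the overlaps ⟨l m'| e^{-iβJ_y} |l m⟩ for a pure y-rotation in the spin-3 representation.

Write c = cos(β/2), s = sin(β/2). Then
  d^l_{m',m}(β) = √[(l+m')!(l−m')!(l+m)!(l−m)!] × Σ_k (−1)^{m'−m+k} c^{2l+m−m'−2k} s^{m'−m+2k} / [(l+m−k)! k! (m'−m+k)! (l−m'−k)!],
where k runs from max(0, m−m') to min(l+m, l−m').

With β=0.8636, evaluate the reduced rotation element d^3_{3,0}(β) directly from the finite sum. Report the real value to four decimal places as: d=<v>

d^3_{3,0}(β=0.8636) via Wigner's sum:
With c≡cos(β/2)=0.908214 and s≡sin(β/2)=0.418506, N=[720·1·6·6]^{1/2}=160.996894
Admissible k: 0..0 (factorial args all ≥0)
  k=0: (−1)^3·160.9969/(36)·0.9082^3·0.4185^3 = -0.245576
d^3_{3,0}(0.8636) = -0.245576

d=-0.2456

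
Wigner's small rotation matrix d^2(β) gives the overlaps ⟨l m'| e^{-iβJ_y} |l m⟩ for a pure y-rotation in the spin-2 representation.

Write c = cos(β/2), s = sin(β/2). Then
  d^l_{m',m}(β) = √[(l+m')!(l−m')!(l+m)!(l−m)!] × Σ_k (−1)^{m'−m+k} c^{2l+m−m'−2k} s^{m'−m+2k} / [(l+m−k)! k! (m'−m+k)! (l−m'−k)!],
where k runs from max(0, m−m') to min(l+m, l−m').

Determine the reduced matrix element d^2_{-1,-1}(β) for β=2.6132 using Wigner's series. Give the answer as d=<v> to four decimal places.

d^2_{-1,-1}(β=2.6132) via Wigner's sum:
With c≡cos(β/2)=0.261134 and s≡sin(β/2)=0.965303, N=[1·6·1·6]^{1/2}=6.000000
k: max(0,(-1)−(-1))=0 … min(2+(-1),2−(-1))=1
  k=0: (−1)^0·6.0000/(6)·0.2611^4·0.9653^0 = +0.004650
  k=1: (−1)^1·6.0000/(2)·0.2611^2·0.9653^2 = -0.190622
d^2_{-1,-1}(2.6132) = +0.004650 -0.190622 = -0.185972

d=-0.1860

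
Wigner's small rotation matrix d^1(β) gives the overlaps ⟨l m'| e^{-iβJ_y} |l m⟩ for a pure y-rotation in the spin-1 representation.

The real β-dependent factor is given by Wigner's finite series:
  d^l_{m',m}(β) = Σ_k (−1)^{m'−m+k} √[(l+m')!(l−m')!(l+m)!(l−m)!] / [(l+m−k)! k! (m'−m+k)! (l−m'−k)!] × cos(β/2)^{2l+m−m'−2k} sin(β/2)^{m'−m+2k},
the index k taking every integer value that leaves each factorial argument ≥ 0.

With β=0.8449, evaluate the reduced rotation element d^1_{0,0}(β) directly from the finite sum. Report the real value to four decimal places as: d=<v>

d^1_{0,0}(β=0.8449) via Wigner's sum:
With c≡cos(β/2)=0.912087 and s≡sin(β/2)=0.409996, N=[1·1·1·1]^{1/2}=1.000000
Admissible k: 0..1 (factorial args all ≥0)
  k=0: (−1)^0·1.0000/(1)·0.9121^2·0.4100^0 = +0.831903
  k=1: (−1)^1·1.0000/(1)·0.9121^0·0.4100^2 = -0.168097
d^1_{0,0}(0.8449) = +0.831903 -0.168097 = +0.663806

d=0.6638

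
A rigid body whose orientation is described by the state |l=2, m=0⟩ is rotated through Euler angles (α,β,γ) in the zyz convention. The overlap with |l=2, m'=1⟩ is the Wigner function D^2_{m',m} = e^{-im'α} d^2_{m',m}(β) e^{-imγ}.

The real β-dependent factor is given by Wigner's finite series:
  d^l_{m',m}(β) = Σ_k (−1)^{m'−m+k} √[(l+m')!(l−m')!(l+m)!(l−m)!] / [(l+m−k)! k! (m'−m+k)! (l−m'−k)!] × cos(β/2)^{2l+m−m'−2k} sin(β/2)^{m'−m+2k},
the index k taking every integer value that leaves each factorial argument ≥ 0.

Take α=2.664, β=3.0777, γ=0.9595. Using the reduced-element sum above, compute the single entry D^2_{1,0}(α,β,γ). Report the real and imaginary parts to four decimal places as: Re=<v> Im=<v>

Re=-0.0693 Im=-0.0359

Split into d^2_{1,0}(β=3.0777) × two z-phases.
With c≡cos(β/2)=0.031941 and s≡sin(β/2)=0.999490, N=[6·1·2·2]^{1/2}=4.898979
The bounds max(0,m−m')=0 and min(l+m,l−m')=1 give 2 terms
  k=0: (−1)^1·4.8990/(2)·0.0319^3·0.9995^1 = -0.000080
  k=1: (−1)^2·4.8990/(2)·0.0319^1·0.9995^3 = +0.078119
d^2_{1,0}(3.0777) = -0.000080 +0.078119 = +0.078039
Phases: e^{-i·(1)·2.664}=-0.888104-0.459643i, e^{-i·(0)·0.9595}=+1.000000+0.000000i ⇒ D=-0.069307-0.035870i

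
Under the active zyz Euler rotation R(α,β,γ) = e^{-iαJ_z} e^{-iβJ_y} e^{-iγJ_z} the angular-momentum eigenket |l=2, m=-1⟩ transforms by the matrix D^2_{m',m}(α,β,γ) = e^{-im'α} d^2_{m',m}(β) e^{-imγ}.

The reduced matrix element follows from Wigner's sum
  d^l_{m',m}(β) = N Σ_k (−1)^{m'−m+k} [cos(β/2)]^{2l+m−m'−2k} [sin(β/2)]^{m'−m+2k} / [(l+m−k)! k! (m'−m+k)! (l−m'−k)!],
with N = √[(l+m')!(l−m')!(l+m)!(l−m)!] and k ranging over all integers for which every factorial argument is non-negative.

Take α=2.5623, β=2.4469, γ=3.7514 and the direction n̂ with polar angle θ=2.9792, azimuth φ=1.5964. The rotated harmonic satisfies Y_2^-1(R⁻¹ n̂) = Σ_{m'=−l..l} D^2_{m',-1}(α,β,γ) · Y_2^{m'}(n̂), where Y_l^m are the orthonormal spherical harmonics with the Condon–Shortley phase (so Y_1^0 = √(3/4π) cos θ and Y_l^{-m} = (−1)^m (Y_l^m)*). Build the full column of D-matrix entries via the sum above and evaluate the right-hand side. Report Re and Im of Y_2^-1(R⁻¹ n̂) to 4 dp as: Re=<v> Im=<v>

Need the full column D^2_{m',-1} for m'=−2..2 at α=2.5623, β=2.4469, γ=3.7514.
cos(β/2)=0.340404, sin(β/2)=0.940279
d^2_{-2,-1}: single k=1 term ⇒ +0.074177;  D = -0.063285+0.038694i
d^2_{-1,-1}: k∈[0..1] ⇒ +0.013427 -0.307343 = -0.293916;  D = -0.293780-0.008967i
d^2_{0,-1}: k∈[0..1] ⇒ -0.090848 +0.693172 = +0.602323;  D = -0.493760-0.344956i
d^2_{1,-1}: k∈[0..1] ⇒ +0.307343 -0.781677 = -0.474334;  D = -0.176687-0.440198i
d^2_{2,-1}: single k=0 term ⇒ -0.565972;  D = -0.111108+0.554959i
Y_2^{m'}(θ=2.9792,φ=1.5964) and Σ D·Y over m':
  (-0.0633+0.0387i)·(-0.0101+0.0005i)  (-0.2938-0.0090i)·(+0.0032+0.1232i)  (-0.4938-0.3450i)·(+0.6060+0.0000i)  (-0.1767-0.4402i)·(-0.0032+0.1232i)  (-0.1111+0.5550i)·(-0.0101-0.0005i)
Y_2^-1(R⁻¹ n̂) = -0.242240-0.271633i

Re=-0.2422 Im=-0.2716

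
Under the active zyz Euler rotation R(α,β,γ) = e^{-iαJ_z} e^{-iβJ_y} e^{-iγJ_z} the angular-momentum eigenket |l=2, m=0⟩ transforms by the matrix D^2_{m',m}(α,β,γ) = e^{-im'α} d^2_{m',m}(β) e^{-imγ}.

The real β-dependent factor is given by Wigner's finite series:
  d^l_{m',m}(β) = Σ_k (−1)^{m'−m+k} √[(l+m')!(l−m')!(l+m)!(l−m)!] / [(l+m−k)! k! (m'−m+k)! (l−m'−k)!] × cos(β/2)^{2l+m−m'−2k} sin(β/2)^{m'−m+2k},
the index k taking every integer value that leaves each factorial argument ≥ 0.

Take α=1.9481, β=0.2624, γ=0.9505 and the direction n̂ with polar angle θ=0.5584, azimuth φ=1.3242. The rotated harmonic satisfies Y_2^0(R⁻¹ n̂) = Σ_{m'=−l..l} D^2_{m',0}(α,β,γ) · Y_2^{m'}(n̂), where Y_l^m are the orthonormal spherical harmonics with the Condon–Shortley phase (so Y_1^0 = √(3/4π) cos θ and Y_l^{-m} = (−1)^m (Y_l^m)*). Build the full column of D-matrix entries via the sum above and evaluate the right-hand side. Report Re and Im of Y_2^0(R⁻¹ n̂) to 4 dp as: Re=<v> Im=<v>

Re=0.5040 Im=0.0000

Need the full column D^2_{m',0} for m'=−2..2 at α=1.9481, β=0.2624, γ=0.9505.
cos(β/2)=0.991406, sin(β/2)=0.130824
d^2_{-2,0}: single k=2 term ⇒ +0.041205;  D = -0.030020-0.028226i
d^2_{-1,0}: k∈[1..2] ⇒ +0.312260 -0.005437 = +0.306823;  D = -0.113038+0.285242i
d^2_{0,0}: k∈[0..2] ⇒ +0.966063 -0.067288 +0.000293 = +0.899068;  D = +0.899068+0.000000i
d^2_{1,0}: k∈[0..1] ⇒ -0.312260 +0.005437 = -0.306823;  D = +0.113038+0.285242i
d^2_{2,0}: single k=0 term ⇒ +0.041205;  D = -0.030020+0.028226i
Y_2^{m'}(θ=0.5584,φ=1.3242) and Σ D·Y over m':
  (-0.0300-0.0282i)·(-0.0955-0.0513i)  (-0.1130+0.2852i)·(+0.0847-0.3366i)  (+0.8991+0.0000i)·(+0.3652+0.0000i)  (+0.1130+0.2852i)·(-0.0847-0.3366i)  (-0.0300+0.0282i)·(-0.0955+0.0513i)
Y_2^0(R⁻¹ n̂) = +0.504044-0.000000i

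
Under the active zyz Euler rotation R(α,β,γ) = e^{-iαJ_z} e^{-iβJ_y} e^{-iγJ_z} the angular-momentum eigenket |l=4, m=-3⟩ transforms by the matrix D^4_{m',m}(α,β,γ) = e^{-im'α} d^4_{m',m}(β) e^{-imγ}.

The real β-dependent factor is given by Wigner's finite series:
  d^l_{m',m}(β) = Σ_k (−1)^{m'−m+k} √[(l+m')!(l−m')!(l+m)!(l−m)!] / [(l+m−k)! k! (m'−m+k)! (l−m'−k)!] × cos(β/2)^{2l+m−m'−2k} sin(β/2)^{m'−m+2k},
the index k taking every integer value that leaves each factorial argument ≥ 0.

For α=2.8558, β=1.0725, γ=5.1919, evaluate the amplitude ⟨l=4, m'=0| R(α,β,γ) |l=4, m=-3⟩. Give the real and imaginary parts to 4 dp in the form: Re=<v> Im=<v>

Split into d^4_{0,-3}(β=1.0725) × two z-phases.
c=cos(1.0725/2)=0.859631, s=sin(1.0725/2)=0.510916; N=√[24·24·1·5040]=1703.830978
k: max(0,(-3)−(0))=0 … min(4+(-3),4−(0))=1
  k=0: (−1)^3·1703.8310/(144)·0.8596^5·0.5109^3 = -0.740750
  k=1: (−1)^4·1703.8310/(144)·0.8596^3·0.5109^5 = +0.261666
d^4_{0,-3}(1.0725) = -0.740750 +0.261666 = -0.479085
D = (+1.000000+0.000000i)·(-0.479085)·(-0.991266+0.131878i) = +0.474900-0.063181i

Re=0.4749 Im=-0.0632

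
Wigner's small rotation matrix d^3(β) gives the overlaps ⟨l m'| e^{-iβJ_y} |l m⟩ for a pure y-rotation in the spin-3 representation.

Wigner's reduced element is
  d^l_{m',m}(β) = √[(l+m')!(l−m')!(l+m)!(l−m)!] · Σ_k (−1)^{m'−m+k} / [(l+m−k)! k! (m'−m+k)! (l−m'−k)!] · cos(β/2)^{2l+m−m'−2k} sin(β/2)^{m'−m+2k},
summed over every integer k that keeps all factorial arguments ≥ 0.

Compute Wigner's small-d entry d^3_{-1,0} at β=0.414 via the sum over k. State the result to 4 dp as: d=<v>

d^3_{-1,0}(β=0.414) via Wigner's sum:
c=cos(0.414/2)=0.978652, s=sin(0.414/2)=0.205525; N=√[2·24·6·6]=41.569219
k∈{1,2,3} keeps every argument non-negative
  k=1: (−1)^0·41.5692/(12)·0.9787^5·0.2055^1 = +0.639140
  k=2: (−1)^1·41.5692/(4)·0.9787^3·0.2055^3 = -0.084565
  k=3: (−1)^2·41.5692/(12)·0.9787^1·0.2055^5 = +0.001243
d^3_{-1,0}(0.414) = +0.639140 -0.084565 +0.001243 = +0.555819

d=0.5558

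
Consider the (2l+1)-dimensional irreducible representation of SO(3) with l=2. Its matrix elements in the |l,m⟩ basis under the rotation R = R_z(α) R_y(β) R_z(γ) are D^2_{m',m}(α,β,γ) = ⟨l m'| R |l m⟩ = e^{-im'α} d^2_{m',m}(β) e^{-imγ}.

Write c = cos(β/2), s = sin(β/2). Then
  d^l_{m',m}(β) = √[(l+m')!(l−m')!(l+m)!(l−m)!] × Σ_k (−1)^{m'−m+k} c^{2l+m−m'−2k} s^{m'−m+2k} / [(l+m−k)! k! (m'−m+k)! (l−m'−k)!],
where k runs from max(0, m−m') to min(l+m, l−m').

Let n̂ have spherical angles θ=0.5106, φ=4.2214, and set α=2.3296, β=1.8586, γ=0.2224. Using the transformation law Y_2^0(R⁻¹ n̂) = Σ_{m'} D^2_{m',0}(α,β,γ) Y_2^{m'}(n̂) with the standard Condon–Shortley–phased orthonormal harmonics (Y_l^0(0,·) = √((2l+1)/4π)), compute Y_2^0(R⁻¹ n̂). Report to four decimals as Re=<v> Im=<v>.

Need the full column D^2_{m',0} for m'=−2..2 at α=2.3296, β=1.8586, γ=0.2224.
cos(β/2)=0.598395, sin(β/2)=0.801201
d^2_{-2,0}: single k=2 term ⇒ +0.563034;  D = -0.029933-0.562238i
d^2_{-1,0}: k∈[1..2] ⇒ +0.420515 -0.753856 = -0.333341;  D = +0.229357-0.241892i
d^2_{0,0}: k∈[0..2] ⇒ +0.128219 -0.919431 +0.412066 = -0.379146;  D = -0.379146+0.000000i
d^2_{1,0}: k∈[0..1] ⇒ -0.420515 +0.753856 = +0.333341;  D = -0.229357-0.241892i
d^2_{2,0}: single k=0 term ⇒ +0.563034;  D = -0.029933+0.562238i
Y_2^{m'}(θ=0.5106,φ=4.2214) and Σ D·Y over m':
  (-0.0299-0.5622i)·(-0.0512-0.0767i)  (+0.2294-0.2419i)·(-0.1553+0.2905i)  (-0.3791+0.0000i)·(+0.4048+0.0000i)  (-0.2294-0.2419i)·(+0.1553+0.2905i)  (-0.0299+0.5622i)·(-0.0512+0.0767i)
Y_2^0(R⁻¹ n̂) = -0.167394-0.000000i

Re=-0.1674 Im=0.0000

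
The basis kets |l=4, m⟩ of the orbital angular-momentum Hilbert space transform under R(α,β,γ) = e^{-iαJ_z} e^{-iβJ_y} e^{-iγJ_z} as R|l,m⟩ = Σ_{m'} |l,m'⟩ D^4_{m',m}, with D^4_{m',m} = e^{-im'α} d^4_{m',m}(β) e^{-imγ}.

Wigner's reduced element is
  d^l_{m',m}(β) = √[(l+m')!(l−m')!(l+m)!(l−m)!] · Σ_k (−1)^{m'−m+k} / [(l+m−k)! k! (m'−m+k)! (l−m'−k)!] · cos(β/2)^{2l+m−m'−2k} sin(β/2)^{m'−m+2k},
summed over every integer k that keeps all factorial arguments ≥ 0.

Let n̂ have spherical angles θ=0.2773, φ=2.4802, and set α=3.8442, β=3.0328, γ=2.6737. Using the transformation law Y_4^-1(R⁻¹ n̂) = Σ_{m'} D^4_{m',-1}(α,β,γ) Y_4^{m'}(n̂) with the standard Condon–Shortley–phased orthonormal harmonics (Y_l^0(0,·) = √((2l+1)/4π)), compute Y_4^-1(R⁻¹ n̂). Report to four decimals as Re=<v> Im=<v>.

Re=-0.0332 Im=0.4644

Need the full column D^4_{m',-1} for m'=−4..4 at α=3.8442, β=3.0328, γ=2.6737.
cos(β/2)=0.054370, sin(β/2)=0.998521
d^4_{-4,-1}: single k=3 term ⇒ +0.000004;  D = +0.000002-0.000003i
d^4_{-3,-1}: k∈[2..3] ⇒ +0.000000 -0.000115 = -0.000115;  D = +0.000008-0.000114i
d^4_{-2,-1}: k∈[1..3] ⇒ +0.000000 -0.000010 +0.002256 = +0.002246;  D = -0.001330-0.001810i
d^4_{-1,-1}: k∈[0..3] ⇒ +0.000000 -0.000000 +0.000261 -0.029299 = -0.029039;  D = -0.028243-0.006753i
d^4_{0,-1}: k∈[0..3] ⇒ -0.000000 +0.000013 -0.004281 +0.240641 = +0.236373;  D = -0.210968+0.106606i
d^4_{1,-1}: k∈[0..3] ⇒ +0.000000 -0.000261 +0.043949 -0.988228 = -0.944540;  D = -0.368079+0.869870i
d^4_{2,-1}: k∈[0..2] ⇒ -0.000007 +0.003384 -0.228293 = -0.224915;  D = -0.066963-0.214715i
d^4_{3,-1}: k∈[0..1] ⇒ +0.000115 -0.023255 = -0.023140;  D = +0.019533+0.012407i
d^4_{4,-1}: single k=0 term ⇒ -0.001194;  D = -0.001183+0.000163i
Y_4^{m'}(θ=0.2773,φ=2.4802) and Σ D·Y over m':
  (+0.0000-0.0000i)·(-0.0022+0.0012i)  (+0.0000-0.0001i)·(+0.0099-0.0226i)  (-0.0013-0.0018i)·(+0.0337+0.1331i)  (-0.0282-0.0068i)·(-0.3416-0.2659i)  (-0.2110+0.1066i)·(+0.5500+0.0000i)  (-0.3681+0.8699i)·(+0.3416-0.2659i)  (-0.0670-0.2147i)·(+0.0337-0.1331i)  (+0.0195+0.0124i)·(-0.0099-0.0226i)  (-0.0012+0.0002i)·(-0.0022-0.0012i)
Y_4^-1(R⁻¹ n̂) = -0.033163+0.464361i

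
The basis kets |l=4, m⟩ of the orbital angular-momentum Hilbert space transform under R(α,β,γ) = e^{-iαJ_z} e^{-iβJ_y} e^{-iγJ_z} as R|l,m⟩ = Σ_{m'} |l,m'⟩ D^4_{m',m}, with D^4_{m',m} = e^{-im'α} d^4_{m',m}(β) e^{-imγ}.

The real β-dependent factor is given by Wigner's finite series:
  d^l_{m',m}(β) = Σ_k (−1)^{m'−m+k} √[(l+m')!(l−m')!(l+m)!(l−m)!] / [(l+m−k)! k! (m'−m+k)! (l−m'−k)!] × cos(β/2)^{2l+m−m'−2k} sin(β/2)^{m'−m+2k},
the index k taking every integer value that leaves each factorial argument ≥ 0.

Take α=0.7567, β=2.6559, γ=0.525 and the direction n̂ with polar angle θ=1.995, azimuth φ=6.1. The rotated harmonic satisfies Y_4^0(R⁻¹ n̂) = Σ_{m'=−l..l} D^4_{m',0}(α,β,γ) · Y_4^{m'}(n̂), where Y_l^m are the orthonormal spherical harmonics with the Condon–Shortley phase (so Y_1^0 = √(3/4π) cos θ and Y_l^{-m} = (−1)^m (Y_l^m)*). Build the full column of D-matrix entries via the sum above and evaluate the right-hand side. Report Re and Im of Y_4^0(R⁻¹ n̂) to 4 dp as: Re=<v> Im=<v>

Need the full column D^4_{m',0} for m'=−4..4 at α=0.7567, β=2.6559, γ=0.525.
cos(β/2)=0.240466, sin(β/2)=0.970657
d^4_{-4,0}: single k=4 term ⇒ +0.024833;  D = -0.024670+0.002844i
d^4_{-3,0}: k∈[3..4] ⇒ +0.008700 -0.141761 = -0.133061;  D = +0.085649-0.101830i
d^4_{-2,0}: k∈[2..4] ⇒ +0.001728 -0.075088 +0.458803 = +0.385443;  D = +0.022111+0.384808i
d^4_{-1,0}: k∈[1..4] ⇒ +0.000202 -0.019730 +0.321484 -0.873034 = -0.571079;  D = -0.415235-0.392060i
d^4_{0,0}: k∈[0..4] ⇒ +0.000011 -0.002915 +0.106852 -0.773793 +0.788003 = +0.118159;  D = +0.118159+0.000000i
d^4_{1,0}: k∈[0..3] ⇒ -0.000202 +0.019730 -0.321484 +0.873034 = +0.571079;  D = +0.415235-0.392060i
d^4_{2,0}: k∈[0..2] ⇒ +0.001728 -0.075088 +0.458803 = +0.385443;  D = +0.022111-0.384808i
d^4_{3,0}: k∈[0..1] ⇒ -0.008700 +0.141761 = +0.133061;  D = -0.085649-0.101830i
d^4_{4,0}: single k=0 term ⇒ +0.024833;  D = -0.024670-0.002844i
Y_4^{m'}(θ=1.995,φ=6.1) and Σ D·Y over m':
  (-0.0247+0.0028i)·(+0.2269+0.2042i)  (+0.0856-0.1018i)·(-0.3326-0.2037i)  (+0.0221+0.3848i)·(+0.0482+0.0185i)  (-0.4152-0.3921i)·(+0.3166+0.0586i)  (+0.1182+0.0000i)·(-0.1140+0.0000i)  (+0.4152-0.3921i)·(-0.3166+0.0586i)  (+0.0221-0.3848i)·(+0.0482-0.0185i)  (-0.0856-0.1018i)·(+0.3326-0.2037i)  (-0.0247-0.0028i)·(+0.2269-0.2042i)
Y_4^0(R⁻¹ n̂) = -0.353289+0.000000i

Re=-0.3533 Im=0.0000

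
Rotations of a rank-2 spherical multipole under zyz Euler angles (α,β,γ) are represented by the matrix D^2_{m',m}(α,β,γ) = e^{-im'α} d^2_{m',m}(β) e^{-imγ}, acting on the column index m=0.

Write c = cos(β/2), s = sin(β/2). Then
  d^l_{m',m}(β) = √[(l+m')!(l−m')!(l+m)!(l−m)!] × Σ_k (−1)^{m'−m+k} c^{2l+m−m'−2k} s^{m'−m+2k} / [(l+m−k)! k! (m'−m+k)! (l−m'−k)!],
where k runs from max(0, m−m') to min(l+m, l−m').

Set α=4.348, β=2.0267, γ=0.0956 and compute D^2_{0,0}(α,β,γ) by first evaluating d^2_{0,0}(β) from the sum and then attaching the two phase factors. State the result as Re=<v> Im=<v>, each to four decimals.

Split into d^2_{0,0}(β=2.0267) × two z-phases.
c=cos(2.0267/2)=0.529021, s=sin(2.0267/2)=0.848609; N=√[2·2·2·2]=4.000000
k: max(0,(0)−(0))=0 … min(2+(0),2−(0))=2
  k=0: (−1)^0·4.0000/(4)·0.5290^4·0.8486^0 = +0.078323
  k=1: (−1)^1·4.0000/(1)·0.5290^2·0.8486^2 = -0.806159
  k=2: (−1)^2·4.0000/(4)·0.5290^0·0.8486^4 = +0.518597
d^2_{0,0}(2.0267) = +0.078323 -0.806159 +0.518597 = -0.209238
Attach z-rotation phases: D = e^{-i(0)(4.348)}·(-0.209238)·e^{-i(0)(0.0956)} = -0.209238+0.000000i

Re=-0.2092 Im=0.0000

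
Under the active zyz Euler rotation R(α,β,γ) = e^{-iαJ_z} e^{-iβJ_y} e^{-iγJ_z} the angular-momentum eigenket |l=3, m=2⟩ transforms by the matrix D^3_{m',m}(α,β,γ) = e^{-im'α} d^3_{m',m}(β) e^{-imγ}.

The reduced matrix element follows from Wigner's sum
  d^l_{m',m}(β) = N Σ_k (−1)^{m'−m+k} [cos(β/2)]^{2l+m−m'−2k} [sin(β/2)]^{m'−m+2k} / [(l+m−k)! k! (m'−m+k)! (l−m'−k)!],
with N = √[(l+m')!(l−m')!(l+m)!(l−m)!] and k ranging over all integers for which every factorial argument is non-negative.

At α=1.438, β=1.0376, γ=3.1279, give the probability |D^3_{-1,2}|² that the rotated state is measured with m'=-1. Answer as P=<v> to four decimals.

First d^3_{-1,2}(β=1.0376), then the phase factors e^{-i(-1)α} and e^{-i(2)γ}:
Half-angle: c=0.868415, s=0.495838. N=√(2·24·120·1)=75.894664
k∈{3,4} keeps every argument non-negative
  k=3: (−1)^0·75.8947/(12)·0.8684^3·0.4958^3 = +0.504931
  k=4: (−1)^1·75.8947/(24)·0.8684^1·0.4958^5 = -0.082305
d^3_{-1,2}(1.0376) = +0.504931 -0.082305 = +0.422626
|D^3_{-1,2}|² = |d^3_{-1,2}(β)|² = (+0.422626)² = 0.178613 (the z-rotation phases have unit modulus)

P=0.1786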